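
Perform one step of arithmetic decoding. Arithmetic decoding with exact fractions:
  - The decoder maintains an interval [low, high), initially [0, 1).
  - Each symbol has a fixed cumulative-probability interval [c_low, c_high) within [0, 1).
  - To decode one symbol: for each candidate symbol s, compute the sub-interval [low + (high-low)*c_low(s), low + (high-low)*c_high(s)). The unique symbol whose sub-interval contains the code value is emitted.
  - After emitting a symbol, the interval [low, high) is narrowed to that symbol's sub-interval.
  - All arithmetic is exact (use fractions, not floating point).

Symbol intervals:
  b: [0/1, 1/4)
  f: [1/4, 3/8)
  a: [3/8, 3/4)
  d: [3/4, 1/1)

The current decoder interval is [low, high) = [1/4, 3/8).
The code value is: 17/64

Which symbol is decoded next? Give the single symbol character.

Answer: b

Derivation:
Interval width = high − low = 3/8 − 1/4 = 1/8
Scaled code = (code − low) / width = (17/64 − 1/4) / 1/8 = 1/8
  b: [0/1, 1/4) ← scaled code falls here ✓
  f: [1/4, 3/8) 
  a: [3/8, 3/4) 
  d: [3/4, 1/1) 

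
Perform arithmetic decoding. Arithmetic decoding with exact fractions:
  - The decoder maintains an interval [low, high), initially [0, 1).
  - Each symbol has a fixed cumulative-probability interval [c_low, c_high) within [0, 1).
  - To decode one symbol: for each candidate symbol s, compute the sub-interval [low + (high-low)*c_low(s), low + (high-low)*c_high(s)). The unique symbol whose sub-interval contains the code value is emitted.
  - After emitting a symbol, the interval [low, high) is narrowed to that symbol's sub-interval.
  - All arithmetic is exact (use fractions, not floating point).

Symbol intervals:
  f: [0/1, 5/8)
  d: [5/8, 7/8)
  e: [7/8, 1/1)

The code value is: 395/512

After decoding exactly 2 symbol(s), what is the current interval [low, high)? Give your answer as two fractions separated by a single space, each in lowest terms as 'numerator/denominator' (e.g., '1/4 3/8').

Answer: 5/8 25/32

Derivation:
Step 1: interval [0/1, 1/1), width = 1/1 - 0/1 = 1/1
  'f': [0/1 + 1/1*0/1, 0/1 + 1/1*5/8) = [0/1, 5/8)
  'd': [0/1 + 1/1*5/8, 0/1 + 1/1*7/8) = [5/8, 7/8) <- contains code 395/512
  'e': [0/1 + 1/1*7/8, 0/1 + 1/1*1/1) = [7/8, 1/1)
  emit 'd', narrow to [5/8, 7/8)
Step 2: interval [5/8, 7/8), width = 7/8 - 5/8 = 1/4
  'f': [5/8 + 1/4*0/1, 5/8 + 1/4*5/8) = [5/8, 25/32) <- contains code 395/512
  'd': [5/8 + 1/4*5/8, 5/8 + 1/4*7/8) = [25/32, 27/32)
  'e': [5/8 + 1/4*7/8, 5/8 + 1/4*1/1) = [27/32, 7/8)
  emit 'f', narrow to [5/8, 25/32)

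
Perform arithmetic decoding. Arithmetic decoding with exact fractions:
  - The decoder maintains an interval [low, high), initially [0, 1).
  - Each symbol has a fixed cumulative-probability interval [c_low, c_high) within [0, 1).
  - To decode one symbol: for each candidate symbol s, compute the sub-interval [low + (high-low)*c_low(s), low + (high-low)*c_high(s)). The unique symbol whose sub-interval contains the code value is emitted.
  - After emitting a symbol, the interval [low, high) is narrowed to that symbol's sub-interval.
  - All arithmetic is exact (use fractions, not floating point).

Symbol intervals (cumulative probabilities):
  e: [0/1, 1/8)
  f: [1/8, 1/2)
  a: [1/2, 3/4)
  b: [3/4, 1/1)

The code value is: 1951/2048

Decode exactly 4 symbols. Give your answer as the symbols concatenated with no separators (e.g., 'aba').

Step 1: interval [0/1, 1/1), width = 1/1 - 0/1 = 1/1
  'e': [0/1 + 1/1*0/1, 0/1 + 1/1*1/8) = [0/1, 1/8)
  'f': [0/1 + 1/1*1/8, 0/1 + 1/1*1/2) = [1/8, 1/2)
  'a': [0/1 + 1/1*1/2, 0/1 + 1/1*3/4) = [1/2, 3/4)
  'b': [0/1 + 1/1*3/4, 0/1 + 1/1*1/1) = [3/4, 1/1) <- contains code 1951/2048
  emit 'b', narrow to [3/4, 1/1)
Step 2: interval [3/4, 1/1), width = 1/1 - 3/4 = 1/4
  'e': [3/4 + 1/4*0/1, 3/4 + 1/4*1/8) = [3/4, 25/32)
  'f': [3/4 + 1/4*1/8, 3/4 + 1/4*1/2) = [25/32, 7/8)
  'a': [3/4 + 1/4*1/2, 3/4 + 1/4*3/4) = [7/8, 15/16)
  'b': [3/4 + 1/4*3/4, 3/4 + 1/4*1/1) = [15/16, 1/1) <- contains code 1951/2048
  emit 'b', narrow to [15/16, 1/1)
Step 3: interval [15/16, 1/1), width = 1/1 - 15/16 = 1/16
  'e': [15/16 + 1/16*0/1, 15/16 + 1/16*1/8) = [15/16, 121/128)
  'f': [15/16 + 1/16*1/8, 15/16 + 1/16*1/2) = [121/128, 31/32) <- contains code 1951/2048
  'a': [15/16 + 1/16*1/2, 15/16 + 1/16*3/4) = [31/32, 63/64)
  'b': [15/16 + 1/16*3/4, 15/16 + 1/16*1/1) = [63/64, 1/1)
  emit 'f', narrow to [121/128, 31/32)
Step 4: interval [121/128, 31/32), width = 31/32 - 121/128 = 3/128
  'e': [121/128 + 3/128*0/1, 121/128 + 3/128*1/8) = [121/128, 971/1024)
  'f': [121/128 + 3/128*1/8, 121/128 + 3/128*1/2) = [971/1024, 245/256) <- contains code 1951/2048
  'a': [121/128 + 3/128*1/2, 121/128 + 3/128*3/4) = [245/256, 493/512)
  'b': [121/128 + 3/128*3/4, 121/128 + 3/128*1/1) = [493/512, 31/32)
  emit 'f', narrow to [971/1024, 245/256)

Answer: bbff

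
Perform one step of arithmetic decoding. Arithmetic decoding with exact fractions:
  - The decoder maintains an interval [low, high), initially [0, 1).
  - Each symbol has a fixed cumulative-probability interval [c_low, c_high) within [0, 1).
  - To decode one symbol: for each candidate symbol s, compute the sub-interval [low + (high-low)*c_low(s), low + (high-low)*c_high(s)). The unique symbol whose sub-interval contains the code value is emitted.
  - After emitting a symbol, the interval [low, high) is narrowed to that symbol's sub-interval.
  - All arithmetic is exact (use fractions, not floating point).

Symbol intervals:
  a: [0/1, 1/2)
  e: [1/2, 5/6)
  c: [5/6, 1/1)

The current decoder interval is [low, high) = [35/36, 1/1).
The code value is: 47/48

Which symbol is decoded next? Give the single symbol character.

Interval width = high − low = 1/1 − 35/36 = 1/36
Scaled code = (code − low) / width = (47/48 − 35/36) / 1/36 = 1/4
  a: [0/1, 1/2) ← scaled code falls here ✓
  e: [1/2, 5/6) 
  c: [5/6, 1/1) 

Answer: a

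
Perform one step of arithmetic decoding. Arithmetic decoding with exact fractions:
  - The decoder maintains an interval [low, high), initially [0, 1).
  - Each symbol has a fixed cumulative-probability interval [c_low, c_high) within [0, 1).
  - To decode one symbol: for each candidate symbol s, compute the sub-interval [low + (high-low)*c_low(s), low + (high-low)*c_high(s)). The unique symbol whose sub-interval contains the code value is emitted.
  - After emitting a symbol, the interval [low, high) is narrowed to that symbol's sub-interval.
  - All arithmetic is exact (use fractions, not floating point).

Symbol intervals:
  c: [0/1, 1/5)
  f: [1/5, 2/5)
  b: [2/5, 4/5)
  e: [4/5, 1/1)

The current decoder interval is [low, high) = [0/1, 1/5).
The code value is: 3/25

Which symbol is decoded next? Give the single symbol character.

Interval width = high − low = 1/5 − 0/1 = 1/5
Scaled code = (code − low) / width = (3/25 − 0/1) / 1/5 = 3/5
  c: [0/1, 1/5) 
  f: [1/5, 2/5) 
  b: [2/5, 4/5) ← scaled code falls here ✓
  e: [4/5, 1/1) 

Answer: b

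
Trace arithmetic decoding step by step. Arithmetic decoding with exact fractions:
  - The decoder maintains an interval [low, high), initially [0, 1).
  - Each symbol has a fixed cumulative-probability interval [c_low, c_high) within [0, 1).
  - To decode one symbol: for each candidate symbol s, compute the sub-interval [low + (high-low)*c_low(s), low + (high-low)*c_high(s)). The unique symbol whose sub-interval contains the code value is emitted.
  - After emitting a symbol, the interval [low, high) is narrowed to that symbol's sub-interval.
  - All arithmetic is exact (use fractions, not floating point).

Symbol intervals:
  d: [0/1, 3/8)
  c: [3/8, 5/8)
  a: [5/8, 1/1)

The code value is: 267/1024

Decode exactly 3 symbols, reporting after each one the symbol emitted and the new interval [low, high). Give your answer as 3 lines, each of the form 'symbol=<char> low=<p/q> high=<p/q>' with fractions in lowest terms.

Answer: symbol=d low=0/1 high=3/8
symbol=a low=15/64 high=3/8
symbol=d low=15/64 high=147/512

Derivation:
Step 1: interval [0/1, 1/1), width = 1/1 - 0/1 = 1/1
  'd': [0/1 + 1/1*0/1, 0/1 + 1/1*3/8) = [0/1, 3/8) <- contains code 267/1024
  'c': [0/1 + 1/1*3/8, 0/1 + 1/1*5/8) = [3/8, 5/8)
  'a': [0/1 + 1/1*5/8, 0/1 + 1/1*1/1) = [5/8, 1/1)
  emit 'd', narrow to [0/1, 3/8)
Step 2: interval [0/1, 3/8), width = 3/8 - 0/1 = 3/8
  'd': [0/1 + 3/8*0/1, 0/1 + 3/8*3/8) = [0/1, 9/64)
  'c': [0/1 + 3/8*3/8, 0/1 + 3/8*5/8) = [9/64, 15/64)
  'a': [0/1 + 3/8*5/8, 0/1 + 3/8*1/1) = [15/64, 3/8) <- contains code 267/1024
  emit 'a', narrow to [15/64, 3/8)
Step 3: interval [15/64, 3/8), width = 3/8 - 15/64 = 9/64
  'd': [15/64 + 9/64*0/1, 15/64 + 9/64*3/8) = [15/64, 147/512) <- contains code 267/1024
  'c': [15/64 + 9/64*3/8, 15/64 + 9/64*5/8) = [147/512, 165/512)
  'a': [15/64 + 9/64*5/8, 15/64 + 9/64*1/1) = [165/512, 3/8)
  emit 'd', narrow to [15/64, 147/512)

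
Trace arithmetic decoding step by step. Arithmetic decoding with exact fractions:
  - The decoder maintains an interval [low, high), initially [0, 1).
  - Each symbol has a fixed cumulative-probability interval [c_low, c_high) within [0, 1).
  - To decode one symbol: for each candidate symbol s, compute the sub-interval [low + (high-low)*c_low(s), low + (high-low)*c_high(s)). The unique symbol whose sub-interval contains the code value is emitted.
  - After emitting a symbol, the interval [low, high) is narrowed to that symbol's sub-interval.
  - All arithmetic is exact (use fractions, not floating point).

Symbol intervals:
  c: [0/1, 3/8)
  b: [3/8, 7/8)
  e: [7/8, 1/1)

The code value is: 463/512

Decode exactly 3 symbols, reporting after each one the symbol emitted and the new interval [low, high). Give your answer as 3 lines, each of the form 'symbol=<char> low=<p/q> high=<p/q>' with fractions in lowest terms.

Answer: symbol=e low=7/8 high=1/1
symbol=c low=7/8 high=59/64
symbol=b low=457/512 high=469/512

Derivation:
Step 1: interval [0/1, 1/1), width = 1/1 - 0/1 = 1/1
  'c': [0/1 + 1/1*0/1, 0/1 + 1/1*3/8) = [0/1, 3/8)
  'b': [0/1 + 1/1*3/8, 0/1 + 1/1*7/8) = [3/8, 7/8)
  'e': [0/1 + 1/1*7/8, 0/1 + 1/1*1/1) = [7/8, 1/1) <- contains code 463/512
  emit 'e', narrow to [7/8, 1/1)
Step 2: interval [7/8, 1/1), width = 1/1 - 7/8 = 1/8
  'c': [7/8 + 1/8*0/1, 7/8 + 1/8*3/8) = [7/8, 59/64) <- contains code 463/512
  'b': [7/8 + 1/8*3/8, 7/8 + 1/8*7/8) = [59/64, 63/64)
  'e': [7/8 + 1/8*7/8, 7/8 + 1/8*1/1) = [63/64, 1/1)
  emit 'c', narrow to [7/8, 59/64)
Step 3: interval [7/8, 59/64), width = 59/64 - 7/8 = 3/64
  'c': [7/8 + 3/64*0/1, 7/8 + 3/64*3/8) = [7/8, 457/512)
  'b': [7/8 + 3/64*3/8, 7/8 + 3/64*7/8) = [457/512, 469/512) <- contains code 463/512
  'e': [7/8 + 3/64*7/8, 7/8 + 3/64*1/1) = [469/512, 59/64)
  emit 'b', narrow to [457/512, 469/512)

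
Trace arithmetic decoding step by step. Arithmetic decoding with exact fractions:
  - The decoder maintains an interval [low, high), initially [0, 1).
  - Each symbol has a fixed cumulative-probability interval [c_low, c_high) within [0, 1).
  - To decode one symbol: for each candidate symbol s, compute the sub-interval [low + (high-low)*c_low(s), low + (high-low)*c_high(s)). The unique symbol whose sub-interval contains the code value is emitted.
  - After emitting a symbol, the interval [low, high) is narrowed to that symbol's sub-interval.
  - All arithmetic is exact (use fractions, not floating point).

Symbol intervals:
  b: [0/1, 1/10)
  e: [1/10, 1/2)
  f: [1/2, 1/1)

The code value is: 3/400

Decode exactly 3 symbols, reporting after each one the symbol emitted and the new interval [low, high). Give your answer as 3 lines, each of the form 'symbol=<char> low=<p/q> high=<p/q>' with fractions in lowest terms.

Step 1: interval [0/1, 1/1), width = 1/1 - 0/1 = 1/1
  'b': [0/1 + 1/1*0/1, 0/1 + 1/1*1/10) = [0/1, 1/10) <- contains code 3/400
  'e': [0/1 + 1/1*1/10, 0/1 + 1/1*1/2) = [1/10, 1/2)
  'f': [0/1 + 1/1*1/2, 0/1 + 1/1*1/1) = [1/2, 1/1)
  emit 'b', narrow to [0/1, 1/10)
Step 2: interval [0/1, 1/10), width = 1/10 - 0/1 = 1/10
  'b': [0/1 + 1/10*0/1, 0/1 + 1/10*1/10) = [0/1, 1/100) <- contains code 3/400
  'e': [0/1 + 1/10*1/10, 0/1 + 1/10*1/2) = [1/100, 1/20)
  'f': [0/1 + 1/10*1/2, 0/1 + 1/10*1/1) = [1/20, 1/10)
  emit 'b', narrow to [0/1, 1/100)
Step 3: interval [0/1, 1/100), width = 1/100 - 0/1 = 1/100
  'b': [0/1 + 1/100*0/1, 0/1 + 1/100*1/10) = [0/1, 1/1000)
  'e': [0/1 + 1/100*1/10, 0/1 + 1/100*1/2) = [1/1000, 1/200)
  'f': [0/1 + 1/100*1/2, 0/1 + 1/100*1/1) = [1/200, 1/100) <- contains code 3/400
  emit 'f', narrow to [1/200, 1/100)

Answer: symbol=b low=0/1 high=1/10
symbol=b low=0/1 high=1/100
symbol=f low=1/200 high=1/100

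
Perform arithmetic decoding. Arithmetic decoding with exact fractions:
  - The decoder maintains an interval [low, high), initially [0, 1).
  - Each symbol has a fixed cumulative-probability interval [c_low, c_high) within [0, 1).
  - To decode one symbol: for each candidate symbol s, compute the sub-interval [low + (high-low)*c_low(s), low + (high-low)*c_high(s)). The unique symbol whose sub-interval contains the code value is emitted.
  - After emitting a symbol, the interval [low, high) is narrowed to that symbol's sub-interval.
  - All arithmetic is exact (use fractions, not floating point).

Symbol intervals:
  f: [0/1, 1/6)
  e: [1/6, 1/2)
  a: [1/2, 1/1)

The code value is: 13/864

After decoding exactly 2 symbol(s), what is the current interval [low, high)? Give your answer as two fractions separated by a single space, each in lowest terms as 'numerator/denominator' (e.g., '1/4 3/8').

Step 1: interval [0/1, 1/1), width = 1/1 - 0/1 = 1/1
  'f': [0/1 + 1/1*0/1, 0/1 + 1/1*1/6) = [0/1, 1/6) <- contains code 13/864
  'e': [0/1 + 1/1*1/6, 0/1 + 1/1*1/2) = [1/6, 1/2)
  'a': [0/1 + 1/1*1/2, 0/1 + 1/1*1/1) = [1/2, 1/1)
  emit 'f', narrow to [0/1, 1/6)
Step 2: interval [0/1, 1/6), width = 1/6 - 0/1 = 1/6
  'f': [0/1 + 1/6*0/1, 0/1 + 1/6*1/6) = [0/1, 1/36) <- contains code 13/864
  'e': [0/1 + 1/6*1/6, 0/1 + 1/6*1/2) = [1/36, 1/12)
  'a': [0/1 + 1/6*1/2, 0/1 + 1/6*1/1) = [1/12, 1/6)
  emit 'f', narrow to [0/1, 1/36)

Answer: 0/1 1/36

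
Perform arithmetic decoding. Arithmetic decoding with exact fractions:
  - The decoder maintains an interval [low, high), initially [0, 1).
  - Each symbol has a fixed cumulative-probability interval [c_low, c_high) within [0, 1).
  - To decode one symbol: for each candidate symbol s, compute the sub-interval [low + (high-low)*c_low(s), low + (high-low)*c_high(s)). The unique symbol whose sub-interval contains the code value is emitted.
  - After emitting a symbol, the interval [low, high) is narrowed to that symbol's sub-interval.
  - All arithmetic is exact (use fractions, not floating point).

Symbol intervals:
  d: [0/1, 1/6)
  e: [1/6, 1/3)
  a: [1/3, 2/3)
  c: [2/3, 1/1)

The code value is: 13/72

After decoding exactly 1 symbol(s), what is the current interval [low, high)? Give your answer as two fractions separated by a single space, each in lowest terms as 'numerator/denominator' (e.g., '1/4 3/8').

Step 1: interval [0/1, 1/1), width = 1/1 - 0/1 = 1/1
  'd': [0/1 + 1/1*0/1, 0/1 + 1/1*1/6) = [0/1, 1/6)
  'e': [0/1 + 1/1*1/6, 0/1 + 1/1*1/3) = [1/6, 1/3) <- contains code 13/72
  'a': [0/1 + 1/1*1/3, 0/1 + 1/1*2/3) = [1/3, 2/3)
  'c': [0/1 + 1/1*2/3, 0/1 + 1/1*1/1) = [2/3, 1/1)
  emit 'e', narrow to [1/6, 1/3)

Answer: 1/6 1/3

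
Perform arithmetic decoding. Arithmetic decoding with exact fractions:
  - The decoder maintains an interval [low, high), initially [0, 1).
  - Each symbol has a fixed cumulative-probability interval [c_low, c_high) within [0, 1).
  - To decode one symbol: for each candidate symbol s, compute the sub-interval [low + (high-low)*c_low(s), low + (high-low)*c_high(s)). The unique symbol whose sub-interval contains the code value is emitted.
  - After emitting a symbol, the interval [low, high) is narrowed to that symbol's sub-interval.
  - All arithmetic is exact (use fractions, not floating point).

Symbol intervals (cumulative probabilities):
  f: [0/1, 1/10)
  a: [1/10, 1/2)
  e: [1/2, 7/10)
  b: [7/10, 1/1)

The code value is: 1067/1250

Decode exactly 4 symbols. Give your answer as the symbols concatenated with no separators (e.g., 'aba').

Step 1: interval [0/1, 1/1), width = 1/1 - 0/1 = 1/1
  'f': [0/1 + 1/1*0/1, 0/1 + 1/1*1/10) = [0/1, 1/10)
  'a': [0/1 + 1/1*1/10, 0/1 + 1/1*1/2) = [1/10, 1/2)
  'e': [0/1 + 1/1*1/2, 0/1 + 1/1*7/10) = [1/2, 7/10)
  'b': [0/1 + 1/1*7/10, 0/1 + 1/1*1/1) = [7/10, 1/1) <- contains code 1067/1250
  emit 'b', narrow to [7/10, 1/1)
Step 2: interval [7/10, 1/1), width = 1/1 - 7/10 = 3/10
  'f': [7/10 + 3/10*0/1, 7/10 + 3/10*1/10) = [7/10, 73/100)
  'a': [7/10 + 3/10*1/10, 7/10 + 3/10*1/2) = [73/100, 17/20)
  'e': [7/10 + 3/10*1/2, 7/10 + 3/10*7/10) = [17/20, 91/100) <- contains code 1067/1250
  'b': [7/10 + 3/10*7/10, 7/10 + 3/10*1/1) = [91/100, 1/1)
  emit 'e', narrow to [17/20, 91/100)
Step 3: interval [17/20, 91/100), width = 91/100 - 17/20 = 3/50
  'f': [17/20 + 3/50*0/1, 17/20 + 3/50*1/10) = [17/20, 107/125) <- contains code 1067/1250
  'a': [17/20 + 3/50*1/10, 17/20 + 3/50*1/2) = [107/125, 22/25)
  'e': [17/20 + 3/50*1/2, 17/20 + 3/50*7/10) = [22/25, 223/250)
  'b': [17/20 + 3/50*7/10, 17/20 + 3/50*1/1) = [223/250, 91/100)
  emit 'f', narrow to [17/20, 107/125)
Step 4: interval [17/20, 107/125), width = 107/125 - 17/20 = 3/500
  'f': [17/20 + 3/500*0/1, 17/20 + 3/500*1/10) = [17/20, 4253/5000)
  'a': [17/20 + 3/500*1/10, 17/20 + 3/500*1/2) = [4253/5000, 853/1000)
  'e': [17/20 + 3/500*1/2, 17/20 + 3/500*7/10) = [853/1000, 4271/5000) <- contains code 1067/1250
  'b': [17/20 + 3/500*7/10, 17/20 + 3/500*1/1) = [4271/5000, 107/125)
  emit 'e', narrow to [853/1000, 4271/5000)

Answer: befe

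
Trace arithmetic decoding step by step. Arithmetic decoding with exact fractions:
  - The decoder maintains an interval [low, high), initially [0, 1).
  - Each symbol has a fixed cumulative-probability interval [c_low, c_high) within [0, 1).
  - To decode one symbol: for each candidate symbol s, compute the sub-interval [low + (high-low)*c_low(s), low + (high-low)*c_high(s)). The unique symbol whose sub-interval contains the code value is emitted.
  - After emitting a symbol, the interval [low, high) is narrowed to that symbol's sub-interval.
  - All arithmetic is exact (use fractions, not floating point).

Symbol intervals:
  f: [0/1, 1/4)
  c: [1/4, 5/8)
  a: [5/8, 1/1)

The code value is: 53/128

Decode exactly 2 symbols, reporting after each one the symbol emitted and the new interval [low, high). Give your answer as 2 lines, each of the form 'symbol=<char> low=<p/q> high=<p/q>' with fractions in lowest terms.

Step 1: interval [0/1, 1/1), width = 1/1 - 0/1 = 1/1
  'f': [0/1 + 1/1*0/1, 0/1 + 1/1*1/4) = [0/1, 1/4)
  'c': [0/1 + 1/1*1/4, 0/1 + 1/1*5/8) = [1/4, 5/8) <- contains code 53/128
  'a': [0/1 + 1/1*5/8, 0/1 + 1/1*1/1) = [5/8, 1/1)
  emit 'c', narrow to [1/4, 5/8)
Step 2: interval [1/4, 5/8), width = 5/8 - 1/4 = 3/8
  'f': [1/4 + 3/8*0/1, 1/4 + 3/8*1/4) = [1/4, 11/32)
  'c': [1/4 + 3/8*1/4, 1/4 + 3/8*5/8) = [11/32, 31/64) <- contains code 53/128
  'a': [1/4 + 3/8*5/8, 1/4 + 3/8*1/1) = [31/64, 5/8)
  emit 'c', narrow to [11/32, 31/64)

Answer: symbol=c low=1/4 high=5/8
symbol=c low=11/32 high=31/64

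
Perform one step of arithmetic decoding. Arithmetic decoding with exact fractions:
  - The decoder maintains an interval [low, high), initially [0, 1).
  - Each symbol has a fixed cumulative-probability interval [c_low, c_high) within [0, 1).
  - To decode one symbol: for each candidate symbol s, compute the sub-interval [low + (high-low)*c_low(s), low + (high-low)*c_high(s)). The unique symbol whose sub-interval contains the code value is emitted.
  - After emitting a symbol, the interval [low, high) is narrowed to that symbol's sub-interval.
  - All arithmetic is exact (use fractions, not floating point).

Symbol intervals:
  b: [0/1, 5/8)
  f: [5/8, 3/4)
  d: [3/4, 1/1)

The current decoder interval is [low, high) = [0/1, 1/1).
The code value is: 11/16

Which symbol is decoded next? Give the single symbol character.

Answer: f

Derivation:
Interval width = high − low = 1/1 − 0/1 = 1/1
Scaled code = (code − low) / width = (11/16 − 0/1) / 1/1 = 11/16
  b: [0/1, 5/8) 
  f: [5/8, 3/4) ← scaled code falls here ✓
  d: [3/4, 1/1) 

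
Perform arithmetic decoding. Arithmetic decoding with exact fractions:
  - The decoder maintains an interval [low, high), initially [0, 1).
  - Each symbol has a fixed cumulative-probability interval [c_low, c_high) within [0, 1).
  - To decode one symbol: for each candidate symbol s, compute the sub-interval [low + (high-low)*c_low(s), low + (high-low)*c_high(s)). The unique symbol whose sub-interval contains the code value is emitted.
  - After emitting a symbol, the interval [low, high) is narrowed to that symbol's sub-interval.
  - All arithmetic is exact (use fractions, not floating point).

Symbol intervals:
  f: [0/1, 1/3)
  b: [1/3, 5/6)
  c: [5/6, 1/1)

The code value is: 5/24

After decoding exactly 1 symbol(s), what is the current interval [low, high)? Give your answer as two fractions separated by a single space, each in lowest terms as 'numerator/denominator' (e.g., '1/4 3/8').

Step 1: interval [0/1, 1/1), width = 1/1 - 0/1 = 1/1
  'f': [0/1 + 1/1*0/1, 0/1 + 1/1*1/3) = [0/1, 1/3) <- contains code 5/24
  'b': [0/1 + 1/1*1/3, 0/1 + 1/1*5/6) = [1/3, 5/6)
  'c': [0/1 + 1/1*5/6, 0/1 + 1/1*1/1) = [5/6, 1/1)
  emit 'f', narrow to [0/1, 1/3)

Answer: 0/1 1/3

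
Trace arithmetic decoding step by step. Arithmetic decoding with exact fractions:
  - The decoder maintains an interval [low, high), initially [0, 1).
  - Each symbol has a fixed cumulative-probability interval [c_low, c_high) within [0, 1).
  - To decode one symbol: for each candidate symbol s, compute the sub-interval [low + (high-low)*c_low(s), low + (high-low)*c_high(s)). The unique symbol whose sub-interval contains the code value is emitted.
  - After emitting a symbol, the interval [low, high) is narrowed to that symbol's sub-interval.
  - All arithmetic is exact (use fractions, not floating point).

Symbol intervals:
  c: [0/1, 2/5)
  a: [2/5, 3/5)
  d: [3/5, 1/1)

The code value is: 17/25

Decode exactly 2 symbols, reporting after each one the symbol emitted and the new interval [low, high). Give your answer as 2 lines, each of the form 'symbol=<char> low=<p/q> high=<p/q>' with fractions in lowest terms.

Answer: symbol=d low=3/5 high=1/1
symbol=c low=3/5 high=19/25

Derivation:
Step 1: interval [0/1, 1/1), width = 1/1 - 0/1 = 1/1
  'c': [0/1 + 1/1*0/1, 0/1 + 1/1*2/5) = [0/1, 2/5)
  'a': [0/1 + 1/1*2/5, 0/1 + 1/1*3/5) = [2/5, 3/5)
  'd': [0/1 + 1/1*3/5, 0/1 + 1/1*1/1) = [3/5, 1/1) <- contains code 17/25
  emit 'd', narrow to [3/5, 1/1)
Step 2: interval [3/5, 1/1), width = 1/1 - 3/5 = 2/5
  'c': [3/5 + 2/5*0/1, 3/5 + 2/5*2/5) = [3/5, 19/25) <- contains code 17/25
  'a': [3/5 + 2/5*2/5, 3/5 + 2/5*3/5) = [19/25, 21/25)
  'd': [3/5 + 2/5*3/5, 3/5 + 2/5*1/1) = [21/25, 1/1)
  emit 'c', narrow to [3/5, 19/25)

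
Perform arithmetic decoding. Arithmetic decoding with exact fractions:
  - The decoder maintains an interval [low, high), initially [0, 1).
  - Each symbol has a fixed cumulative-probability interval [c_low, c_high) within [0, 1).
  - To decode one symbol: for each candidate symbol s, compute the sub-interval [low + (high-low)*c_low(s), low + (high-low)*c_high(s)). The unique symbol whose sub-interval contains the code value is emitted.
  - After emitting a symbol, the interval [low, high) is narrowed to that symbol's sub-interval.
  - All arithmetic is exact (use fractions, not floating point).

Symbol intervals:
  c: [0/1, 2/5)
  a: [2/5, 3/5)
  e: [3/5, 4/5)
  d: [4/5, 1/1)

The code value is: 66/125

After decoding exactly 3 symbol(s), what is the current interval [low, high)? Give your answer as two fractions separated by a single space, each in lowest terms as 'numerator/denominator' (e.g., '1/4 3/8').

Answer: 13/25 67/125

Derivation:
Step 1: interval [0/1, 1/1), width = 1/1 - 0/1 = 1/1
  'c': [0/1 + 1/1*0/1, 0/1 + 1/1*2/5) = [0/1, 2/5)
  'a': [0/1 + 1/1*2/5, 0/1 + 1/1*3/5) = [2/5, 3/5) <- contains code 66/125
  'e': [0/1 + 1/1*3/5, 0/1 + 1/1*4/5) = [3/5, 4/5)
  'd': [0/1 + 1/1*4/5, 0/1 + 1/1*1/1) = [4/5, 1/1)
  emit 'a', narrow to [2/5, 3/5)
Step 2: interval [2/5, 3/5), width = 3/5 - 2/5 = 1/5
  'c': [2/5 + 1/5*0/1, 2/5 + 1/5*2/5) = [2/5, 12/25)
  'a': [2/5 + 1/5*2/5, 2/5 + 1/5*3/5) = [12/25, 13/25)
  'e': [2/5 + 1/5*3/5, 2/5 + 1/5*4/5) = [13/25, 14/25) <- contains code 66/125
  'd': [2/5 + 1/5*4/5, 2/5 + 1/5*1/1) = [14/25, 3/5)
  emit 'e', narrow to [13/25, 14/25)
Step 3: interval [13/25, 14/25), width = 14/25 - 13/25 = 1/25
  'c': [13/25 + 1/25*0/1, 13/25 + 1/25*2/5) = [13/25, 67/125) <- contains code 66/125
  'a': [13/25 + 1/25*2/5, 13/25 + 1/25*3/5) = [67/125, 68/125)
  'e': [13/25 + 1/25*3/5, 13/25 + 1/25*4/5) = [68/125, 69/125)
  'd': [13/25 + 1/25*4/5, 13/25 + 1/25*1/1) = [69/125, 14/25)
  emit 'c', narrow to [13/25, 67/125)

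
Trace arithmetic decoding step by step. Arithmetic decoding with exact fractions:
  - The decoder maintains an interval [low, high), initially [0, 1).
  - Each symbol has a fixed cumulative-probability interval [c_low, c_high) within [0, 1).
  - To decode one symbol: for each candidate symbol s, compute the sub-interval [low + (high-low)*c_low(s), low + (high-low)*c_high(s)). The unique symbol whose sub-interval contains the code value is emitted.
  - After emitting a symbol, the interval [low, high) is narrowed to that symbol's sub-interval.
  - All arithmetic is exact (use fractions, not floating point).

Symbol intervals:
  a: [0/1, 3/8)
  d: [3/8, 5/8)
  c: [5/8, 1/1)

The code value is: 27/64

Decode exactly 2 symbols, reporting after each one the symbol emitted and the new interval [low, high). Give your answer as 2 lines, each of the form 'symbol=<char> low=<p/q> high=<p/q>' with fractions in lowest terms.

Step 1: interval [0/1, 1/1), width = 1/1 - 0/1 = 1/1
  'a': [0/1 + 1/1*0/1, 0/1 + 1/1*3/8) = [0/1, 3/8)
  'd': [0/1 + 1/1*3/8, 0/1 + 1/1*5/8) = [3/8, 5/8) <- contains code 27/64
  'c': [0/1 + 1/1*5/8, 0/1 + 1/1*1/1) = [5/8, 1/1)
  emit 'd', narrow to [3/8, 5/8)
Step 2: interval [3/8, 5/8), width = 5/8 - 3/8 = 1/4
  'a': [3/8 + 1/4*0/1, 3/8 + 1/4*3/8) = [3/8, 15/32) <- contains code 27/64
  'd': [3/8 + 1/4*3/8, 3/8 + 1/4*5/8) = [15/32, 17/32)
  'c': [3/8 + 1/4*5/8, 3/8 + 1/4*1/1) = [17/32, 5/8)
  emit 'a', narrow to [3/8, 15/32)

Answer: symbol=d low=3/8 high=5/8
symbol=a low=3/8 high=15/32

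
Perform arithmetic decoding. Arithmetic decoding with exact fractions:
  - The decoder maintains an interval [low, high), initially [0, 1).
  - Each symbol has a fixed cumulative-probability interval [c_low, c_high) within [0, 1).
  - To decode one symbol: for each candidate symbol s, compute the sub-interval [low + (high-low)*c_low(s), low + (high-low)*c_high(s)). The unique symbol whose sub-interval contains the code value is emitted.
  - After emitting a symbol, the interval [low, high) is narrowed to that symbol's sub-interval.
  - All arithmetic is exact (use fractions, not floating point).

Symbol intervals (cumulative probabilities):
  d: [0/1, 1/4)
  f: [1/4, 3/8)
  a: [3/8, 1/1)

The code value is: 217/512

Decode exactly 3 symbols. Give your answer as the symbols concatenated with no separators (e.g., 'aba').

Answer: adf

Derivation:
Step 1: interval [0/1, 1/1), width = 1/1 - 0/1 = 1/1
  'd': [0/1 + 1/1*0/1, 0/1 + 1/1*1/4) = [0/1, 1/4)
  'f': [0/1 + 1/1*1/4, 0/1 + 1/1*3/8) = [1/4, 3/8)
  'a': [0/1 + 1/1*3/8, 0/1 + 1/1*1/1) = [3/8, 1/1) <- contains code 217/512
  emit 'a', narrow to [3/8, 1/1)
Step 2: interval [3/8, 1/1), width = 1/1 - 3/8 = 5/8
  'd': [3/8 + 5/8*0/1, 3/8 + 5/8*1/4) = [3/8, 17/32) <- contains code 217/512
  'f': [3/8 + 5/8*1/4, 3/8 + 5/8*3/8) = [17/32, 39/64)
  'a': [3/8 + 5/8*3/8, 3/8 + 5/8*1/1) = [39/64, 1/1)
  emit 'd', narrow to [3/8, 17/32)
Step 3: interval [3/8, 17/32), width = 17/32 - 3/8 = 5/32
  'd': [3/8 + 5/32*0/1, 3/8 + 5/32*1/4) = [3/8, 53/128)
  'f': [3/8 + 5/32*1/4, 3/8 + 5/32*3/8) = [53/128, 111/256) <- contains code 217/512
  'a': [3/8 + 5/32*3/8, 3/8 + 5/32*1/1) = [111/256, 17/32)
  emit 'f', narrow to [53/128, 111/256)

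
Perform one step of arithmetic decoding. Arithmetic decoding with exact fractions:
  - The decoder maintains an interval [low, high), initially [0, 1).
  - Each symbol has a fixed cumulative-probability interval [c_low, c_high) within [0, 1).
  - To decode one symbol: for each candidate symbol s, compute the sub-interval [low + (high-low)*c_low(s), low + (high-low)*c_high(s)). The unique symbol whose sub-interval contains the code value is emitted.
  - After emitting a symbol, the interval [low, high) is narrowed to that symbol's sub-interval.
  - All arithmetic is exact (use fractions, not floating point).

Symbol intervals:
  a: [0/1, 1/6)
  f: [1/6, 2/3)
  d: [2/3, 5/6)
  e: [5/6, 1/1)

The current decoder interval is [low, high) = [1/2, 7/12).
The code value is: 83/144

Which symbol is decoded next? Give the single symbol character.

Interval width = high − low = 7/12 − 1/2 = 1/12
Scaled code = (code − low) / width = (83/144 − 1/2) / 1/12 = 11/12
  a: [0/1, 1/6) 
  f: [1/6, 2/3) 
  d: [2/3, 5/6) 
  e: [5/6, 1/1) ← scaled code falls here ✓

Answer: e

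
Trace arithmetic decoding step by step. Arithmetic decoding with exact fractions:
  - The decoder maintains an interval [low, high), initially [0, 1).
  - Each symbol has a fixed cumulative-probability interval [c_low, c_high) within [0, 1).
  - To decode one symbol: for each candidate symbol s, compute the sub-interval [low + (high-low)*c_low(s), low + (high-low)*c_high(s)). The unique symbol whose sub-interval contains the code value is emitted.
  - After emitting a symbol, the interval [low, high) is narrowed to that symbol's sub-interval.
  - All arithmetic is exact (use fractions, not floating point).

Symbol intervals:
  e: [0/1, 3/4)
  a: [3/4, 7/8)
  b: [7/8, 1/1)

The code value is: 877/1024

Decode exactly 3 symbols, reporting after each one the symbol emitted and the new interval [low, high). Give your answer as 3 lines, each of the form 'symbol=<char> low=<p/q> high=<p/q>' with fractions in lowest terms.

Step 1: interval [0/1, 1/1), width = 1/1 - 0/1 = 1/1
  'e': [0/1 + 1/1*0/1, 0/1 + 1/1*3/4) = [0/1, 3/4)
  'a': [0/1 + 1/1*3/4, 0/1 + 1/1*7/8) = [3/4, 7/8) <- contains code 877/1024
  'b': [0/1 + 1/1*7/8, 0/1 + 1/1*1/1) = [7/8, 1/1)
  emit 'a', narrow to [3/4, 7/8)
Step 2: interval [3/4, 7/8), width = 7/8 - 3/4 = 1/8
  'e': [3/4 + 1/8*0/1, 3/4 + 1/8*3/4) = [3/4, 27/32)
  'a': [3/4 + 1/8*3/4, 3/4 + 1/8*7/8) = [27/32, 55/64) <- contains code 877/1024
  'b': [3/4 + 1/8*7/8, 3/4 + 1/8*1/1) = [55/64, 7/8)
  emit 'a', narrow to [27/32, 55/64)
Step 3: interval [27/32, 55/64), width = 55/64 - 27/32 = 1/64
  'e': [27/32 + 1/64*0/1, 27/32 + 1/64*3/4) = [27/32, 219/256)
  'a': [27/32 + 1/64*3/4, 27/32 + 1/64*7/8) = [219/256, 439/512) <- contains code 877/1024
  'b': [27/32 + 1/64*7/8, 27/32 + 1/64*1/1) = [439/512, 55/64)
  emit 'a', narrow to [219/256, 439/512)

Answer: symbol=a low=3/4 high=7/8
symbol=a low=27/32 high=55/64
symbol=a low=219/256 high=439/512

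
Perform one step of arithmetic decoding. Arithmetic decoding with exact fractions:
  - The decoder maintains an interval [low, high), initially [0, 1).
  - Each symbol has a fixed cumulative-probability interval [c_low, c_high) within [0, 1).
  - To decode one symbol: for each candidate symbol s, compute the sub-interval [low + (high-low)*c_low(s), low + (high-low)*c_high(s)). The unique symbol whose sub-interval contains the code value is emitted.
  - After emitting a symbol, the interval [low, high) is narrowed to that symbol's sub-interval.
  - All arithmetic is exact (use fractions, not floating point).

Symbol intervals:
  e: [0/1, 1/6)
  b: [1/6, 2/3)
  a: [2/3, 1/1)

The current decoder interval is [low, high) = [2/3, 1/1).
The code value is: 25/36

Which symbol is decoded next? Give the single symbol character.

Answer: e

Derivation:
Interval width = high − low = 1/1 − 2/3 = 1/3
Scaled code = (code − low) / width = (25/36 − 2/3) / 1/3 = 1/12
  e: [0/1, 1/6) ← scaled code falls here ✓
  b: [1/6, 2/3) 
  a: [2/3, 1/1) 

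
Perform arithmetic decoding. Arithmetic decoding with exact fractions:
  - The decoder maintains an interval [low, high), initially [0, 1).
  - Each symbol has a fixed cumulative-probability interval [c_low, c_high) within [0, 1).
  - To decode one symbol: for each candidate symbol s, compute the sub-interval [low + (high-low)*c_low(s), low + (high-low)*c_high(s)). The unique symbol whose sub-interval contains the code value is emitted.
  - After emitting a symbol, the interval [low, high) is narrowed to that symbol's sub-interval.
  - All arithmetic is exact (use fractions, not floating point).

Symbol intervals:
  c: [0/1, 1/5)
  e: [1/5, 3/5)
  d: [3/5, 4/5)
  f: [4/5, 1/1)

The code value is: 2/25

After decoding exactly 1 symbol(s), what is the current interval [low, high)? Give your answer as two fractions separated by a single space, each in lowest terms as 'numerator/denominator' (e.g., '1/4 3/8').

Step 1: interval [0/1, 1/1), width = 1/1 - 0/1 = 1/1
  'c': [0/1 + 1/1*0/1, 0/1 + 1/1*1/5) = [0/1, 1/5) <- contains code 2/25
  'e': [0/1 + 1/1*1/5, 0/1 + 1/1*3/5) = [1/5, 3/5)
  'd': [0/1 + 1/1*3/5, 0/1 + 1/1*4/5) = [3/5, 4/5)
  'f': [0/1 + 1/1*4/5, 0/1 + 1/1*1/1) = [4/5, 1/1)
  emit 'c', narrow to [0/1, 1/5)

Answer: 0/1 1/5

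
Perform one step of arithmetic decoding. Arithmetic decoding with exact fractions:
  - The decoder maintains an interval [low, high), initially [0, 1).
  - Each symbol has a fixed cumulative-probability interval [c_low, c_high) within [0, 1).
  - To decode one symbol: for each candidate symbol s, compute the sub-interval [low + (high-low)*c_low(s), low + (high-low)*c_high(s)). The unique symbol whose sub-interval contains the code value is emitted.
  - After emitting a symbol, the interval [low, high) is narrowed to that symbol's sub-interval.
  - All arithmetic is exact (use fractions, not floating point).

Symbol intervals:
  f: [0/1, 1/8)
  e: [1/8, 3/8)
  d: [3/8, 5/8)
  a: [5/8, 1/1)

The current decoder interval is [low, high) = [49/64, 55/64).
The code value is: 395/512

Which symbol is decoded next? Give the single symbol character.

Answer: f

Derivation:
Interval width = high − low = 55/64 − 49/64 = 3/32
Scaled code = (code − low) / width = (395/512 − 49/64) / 3/32 = 1/16
  f: [0/1, 1/8) ← scaled code falls here ✓
  e: [1/8, 3/8) 
  d: [3/8, 5/8) 
  a: [5/8, 1/1) 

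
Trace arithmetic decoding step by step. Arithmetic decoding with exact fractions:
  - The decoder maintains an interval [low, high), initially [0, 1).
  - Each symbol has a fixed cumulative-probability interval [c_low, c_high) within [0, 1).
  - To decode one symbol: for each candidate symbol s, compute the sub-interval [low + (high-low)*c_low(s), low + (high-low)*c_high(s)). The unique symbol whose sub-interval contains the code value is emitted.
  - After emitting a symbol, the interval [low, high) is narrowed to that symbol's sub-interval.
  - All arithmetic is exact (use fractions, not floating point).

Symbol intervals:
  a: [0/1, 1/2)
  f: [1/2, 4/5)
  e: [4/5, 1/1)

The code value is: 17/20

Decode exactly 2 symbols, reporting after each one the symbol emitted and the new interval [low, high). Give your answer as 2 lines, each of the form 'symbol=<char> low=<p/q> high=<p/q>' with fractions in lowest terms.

Step 1: interval [0/1, 1/1), width = 1/1 - 0/1 = 1/1
  'a': [0/1 + 1/1*0/1, 0/1 + 1/1*1/2) = [0/1, 1/2)
  'f': [0/1 + 1/1*1/2, 0/1 + 1/1*4/5) = [1/2, 4/5)
  'e': [0/1 + 1/1*4/5, 0/1 + 1/1*1/1) = [4/5, 1/1) <- contains code 17/20
  emit 'e', narrow to [4/5, 1/1)
Step 2: interval [4/5, 1/1), width = 1/1 - 4/5 = 1/5
  'a': [4/5 + 1/5*0/1, 4/5 + 1/5*1/2) = [4/5, 9/10) <- contains code 17/20
  'f': [4/5 + 1/5*1/2, 4/5 + 1/5*4/5) = [9/10, 24/25)
  'e': [4/5 + 1/5*4/5, 4/5 + 1/5*1/1) = [24/25, 1/1)
  emit 'a', narrow to [4/5, 9/10)

Answer: symbol=e low=4/5 high=1/1
symbol=a low=4/5 high=9/10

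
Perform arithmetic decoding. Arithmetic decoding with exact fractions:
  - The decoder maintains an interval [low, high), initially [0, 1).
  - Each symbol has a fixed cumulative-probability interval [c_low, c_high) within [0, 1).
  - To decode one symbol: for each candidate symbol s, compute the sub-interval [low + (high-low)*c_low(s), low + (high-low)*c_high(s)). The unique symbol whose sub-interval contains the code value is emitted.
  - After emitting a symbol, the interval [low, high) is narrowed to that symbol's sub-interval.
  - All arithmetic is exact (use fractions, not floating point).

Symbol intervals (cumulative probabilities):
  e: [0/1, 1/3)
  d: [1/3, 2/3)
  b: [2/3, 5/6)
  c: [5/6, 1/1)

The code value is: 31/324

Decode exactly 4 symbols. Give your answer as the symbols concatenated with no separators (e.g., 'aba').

Answer: eece

Derivation:
Step 1: interval [0/1, 1/1), width = 1/1 - 0/1 = 1/1
  'e': [0/1 + 1/1*0/1, 0/1 + 1/1*1/3) = [0/1, 1/3) <- contains code 31/324
  'd': [0/1 + 1/1*1/3, 0/1 + 1/1*2/3) = [1/3, 2/3)
  'b': [0/1 + 1/1*2/3, 0/1 + 1/1*5/6) = [2/3, 5/6)
  'c': [0/1 + 1/1*5/6, 0/1 + 1/1*1/1) = [5/6, 1/1)
  emit 'e', narrow to [0/1, 1/3)
Step 2: interval [0/1, 1/3), width = 1/3 - 0/1 = 1/3
  'e': [0/1 + 1/3*0/1, 0/1 + 1/3*1/3) = [0/1, 1/9) <- contains code 31/324
  'd': [0/1 + 1/3*1/3, 0/1 + 1/3*2/3) = [1/9, 2/9)
  'b': [0/1 + 1/3*2/3, 0/1 + 1/3*5/6) = [2/9, 5/18)
  'c': [0/1 + 1/3*5/6, 0/1 + 1/3*1/1) = [5/18, 1/3)
  emit 'e', narrow to [0/1, 1/9)
Step 3: interval [0/1, 1/9), width = 1/9 - 0/1 = 1/9
  'e': [0/1 + 1/9*0/1, 0/1 + 1/9*1/3) = [0/1, 1/27)
  'd': [0/1 + 1/9*1/3, 0/1 + 1/9*2/3) = [1/27, 2/27)
  'b': [0/1 + 1/9*2/3, 0/1 + 1/9*5/6) = [2/27, 5/54)
  'c': [0/1 + 1/9*5/6, 0/1 + 1/9*1/1) = [5/54, 1/9) <- contains code 31/324
  emit 'c', narrow to [5/54, 1/9)
Step 4: interval [5/54, 1/9), width = 1/9 - 5/54 = 1/54
  'e': [5/54 + 1/54*0/1, 5/54 + 1/54*1/3) = [5/54, 8/81) <- contains code 31/324
  'd': [5/54 + 1/54*1/3, 5/54 + 1/54*2/3) = [8/81, 17/162)
  'b': [5/54 + 1/54*2/3, 5/54 + 1/54*5/6) = [17/162, 35/324)
  'c': [5/54 + 1/54*5/6, 5/54 + 1/54*1/1) = [35/324, 1/9)
  emit 'e', narrow to [5/54, 8/81)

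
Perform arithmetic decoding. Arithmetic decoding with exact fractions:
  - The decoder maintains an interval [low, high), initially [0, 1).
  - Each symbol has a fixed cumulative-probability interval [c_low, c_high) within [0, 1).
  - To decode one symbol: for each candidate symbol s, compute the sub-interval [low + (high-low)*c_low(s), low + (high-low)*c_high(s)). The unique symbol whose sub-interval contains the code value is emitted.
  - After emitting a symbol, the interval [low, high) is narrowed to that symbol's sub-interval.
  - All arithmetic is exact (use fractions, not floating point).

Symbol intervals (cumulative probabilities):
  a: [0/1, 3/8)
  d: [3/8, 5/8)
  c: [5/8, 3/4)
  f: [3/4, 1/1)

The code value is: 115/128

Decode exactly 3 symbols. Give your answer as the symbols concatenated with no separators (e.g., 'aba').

Step 1: interval [0/1, 1/1), width = 1/1 - 0/1 = 1/1
  'a': [0/1 + 1/1*0/1, 0/1 + 1/1*3/8) = [0/1, 3/8)
  'd': [0/1 + 1/1*3/8, 0/1 + 1/1*5/8) = [3/8, 5/8)
  'c': [0/1 + 1/1*5/8, 0/1 + 1/1*3/4) = [5/8, 3/4)
  'f': [0/1 + 1/1*3/4, 0/1 + 1/1*1/1) = [3/4, 1/1) <- contains code 115/128
  emit 'f', narrow to [3/4, 1/1)
Step 2: interval [3/4, 1/1), width = 1/1 - 3/4 = 1/4
  'a': [3/4 + 1/4*0/1, 3/4 + 1/4*3/8) = [3/4, 27/32)
  'd': [3/4 + 1/4*3/8, 3/4 + 1/4*5/8) = [27/32, 29/32) <- contains code 115/128
  'c': [3/4 + 1/4*5/8, 3/4 + 1/4*3/4) = [29/32, 15/16)
  'f': [3/4 + 1/4*3/4, 3/4 + 1/4*1/1) = [15/16, 1/1)
  emit 'd', narrow to [27/32, 29/32)
Step 3: interval [27/32, 29/32), width = 29/32 - 27/32 = 1/16
  'a': [27/32 + 1/16*0/1, 27/32 + 1/16*3/8) = [27/32, 111/128)
  'd': [27/32 + 1/16*3/8, 27/32 + 1/16*5/8) = [111/128, 113/128)
  'c': [27/32 + 1/16*5/8, 27/32 + 1/16*3/4) = [113/128, 57/64)
  'f': [27/32 + 1/16*3/4, 27/32 + 1/16*1/1) = [57/64, 29/32) <- contains code 115/128
  emit 'f', narrow to [57/64, 29/32)

Answer: fdf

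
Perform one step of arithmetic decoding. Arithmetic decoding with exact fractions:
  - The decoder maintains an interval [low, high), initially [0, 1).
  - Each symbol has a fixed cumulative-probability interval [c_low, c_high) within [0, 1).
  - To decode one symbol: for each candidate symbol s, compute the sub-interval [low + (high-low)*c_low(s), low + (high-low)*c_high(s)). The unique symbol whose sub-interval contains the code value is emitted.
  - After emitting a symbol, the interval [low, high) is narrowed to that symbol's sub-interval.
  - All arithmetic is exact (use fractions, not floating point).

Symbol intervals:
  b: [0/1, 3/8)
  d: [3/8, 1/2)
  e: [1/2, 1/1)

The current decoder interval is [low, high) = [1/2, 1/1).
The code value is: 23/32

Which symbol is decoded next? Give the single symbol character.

Interval width = high − low = 1/1 − 1/2 = 1/2
Scaled code = (code − low) / width = (23/32 − 1/2) / 1/2 = 7/16
  b: [0/1, 3/8) 
  d: [3/8, 1/2) ← scaled code falls here ✓
  e: [1/2, 1/1) 

Answer: d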